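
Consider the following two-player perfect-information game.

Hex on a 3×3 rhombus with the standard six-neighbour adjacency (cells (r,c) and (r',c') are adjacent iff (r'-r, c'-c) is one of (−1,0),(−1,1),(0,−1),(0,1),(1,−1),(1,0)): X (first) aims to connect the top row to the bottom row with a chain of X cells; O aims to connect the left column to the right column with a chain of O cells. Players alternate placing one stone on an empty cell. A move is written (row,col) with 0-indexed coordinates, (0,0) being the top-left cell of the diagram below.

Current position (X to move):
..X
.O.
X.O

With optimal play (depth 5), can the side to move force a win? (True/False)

X winning at [..X/.O./X.O]: True

[..X/.O./X.O] X move#1: (0,0):-1/X.X/.O./X.O, (0,1):-1/.XX/.O./X.O, (1,0):+1/..X/XO./X.O*, (1,2):+1/..X/.OX/X.O, (2,1):+1/..X/.O./XXO
[..X/XO./X.O] O move#2: (0,0):-1/O.X/XO./X.O*, (0,1):-1/.OX/XO./X.O, (1,2):-1/..X/XOO/X.O, (2,1):-1/..X/XO./XOO
[O.X/XO./X.O] X move#3: (0,1):+1/OXX/XO./X.O*, (1,2):+1/O.X/XOX/X.O, (2,1):+1/O.X/XO./XXO
[OXX/XO./X.O] end (terminal -1, O#4); searched ..X/.O./X.O to 5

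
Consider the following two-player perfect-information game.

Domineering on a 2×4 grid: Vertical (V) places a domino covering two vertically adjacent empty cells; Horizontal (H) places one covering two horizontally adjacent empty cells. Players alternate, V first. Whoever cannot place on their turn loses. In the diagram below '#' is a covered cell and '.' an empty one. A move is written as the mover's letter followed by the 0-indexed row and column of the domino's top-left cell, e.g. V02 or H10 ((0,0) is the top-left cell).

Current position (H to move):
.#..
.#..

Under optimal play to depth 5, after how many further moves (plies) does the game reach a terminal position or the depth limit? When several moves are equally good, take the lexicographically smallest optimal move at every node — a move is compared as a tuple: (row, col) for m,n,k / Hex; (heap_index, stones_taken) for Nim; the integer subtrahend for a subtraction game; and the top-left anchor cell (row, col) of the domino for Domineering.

PV length from [.#../.#..]: 3 plies

[.#../.#..] H move#1: H02:+1/.###/.#..*, H12:+1/.#../.###
[.###/.#..] V move#2: V00:-1/####/##..*
[####/##..] H move#3: H12:+1/####/####*
[####/####] end (terminal -1, V#4); searched .#../.#.. to 5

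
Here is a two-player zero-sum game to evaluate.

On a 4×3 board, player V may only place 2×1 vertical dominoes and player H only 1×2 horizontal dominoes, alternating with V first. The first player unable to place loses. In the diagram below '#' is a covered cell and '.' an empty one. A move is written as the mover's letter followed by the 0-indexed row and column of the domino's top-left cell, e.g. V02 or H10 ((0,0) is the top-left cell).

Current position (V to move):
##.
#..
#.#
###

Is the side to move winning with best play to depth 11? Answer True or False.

[##./#../#.#/###] V move#1: V02:+1/###/#.#/#.#/###*, V11:+1/##./##./###/###
[###/#.#/#.#/###] end (terminal -1, H#2); searched ##./#../#.#/### to 11

V winning at [##./#../#.#/###]: True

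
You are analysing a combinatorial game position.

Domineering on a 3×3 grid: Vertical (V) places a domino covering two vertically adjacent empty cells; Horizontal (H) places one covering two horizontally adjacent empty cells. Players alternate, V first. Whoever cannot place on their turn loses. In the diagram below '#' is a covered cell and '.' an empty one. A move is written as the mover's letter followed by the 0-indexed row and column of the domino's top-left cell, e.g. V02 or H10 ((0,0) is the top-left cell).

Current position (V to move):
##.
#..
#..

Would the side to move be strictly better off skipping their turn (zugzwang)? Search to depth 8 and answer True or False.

p1 V@[##./#../#..]: V02[###/#.#/#..]-1 V11[##./##./##.]+1* V12[##./#.#/#.#]+1
p2 H@[##./##./##.] terminal -1; root [##./#../#..] d8
if V skipped the turn, H would face:
~ p1 H@[##./#../#..]: H11[##./###/#..]+1* H21[##./#../###]-1
~ p2 V@[##./###/#..] terminal -1; root [##./#../#..] d8
compare (V): move=+1 vs pass=-1

zugzwang(##./#../#.., V) = False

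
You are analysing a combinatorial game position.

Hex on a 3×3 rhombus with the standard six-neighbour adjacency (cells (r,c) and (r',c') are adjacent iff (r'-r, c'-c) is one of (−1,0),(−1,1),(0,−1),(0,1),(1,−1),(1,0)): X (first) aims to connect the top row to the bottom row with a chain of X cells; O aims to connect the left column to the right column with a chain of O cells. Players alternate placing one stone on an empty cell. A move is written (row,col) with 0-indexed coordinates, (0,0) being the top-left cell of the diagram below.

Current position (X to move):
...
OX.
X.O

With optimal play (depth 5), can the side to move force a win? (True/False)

X winning at [.../OX./X.O]: True

ply 1, X at .../OX./X.O | (0,0)=+1→X../OX./X.O*; (0,1)=+1→.X./OX./X.O; (0,2)=+1→..X/OX./X.O; (1,2)=+1→.../OXX/X.O; (2,1)=+1→.../OX./XXO
ply 2, O at X../OX./X.O | (0,1)=-1→XO./OX./X.O*; (0,2)=-1→X.O/OX./X.O; (1,2)=-1→X../OXO/X.O; (2,1)=-1→X../OX./XOO
ply 3, X at XO./OX./X.O | (0,2)=+1→XOX/OX./X.O*; (1,2)=-1→XO./OXX/X.O; (2,1)=-1→XO./OX./XXO
ply 4: XOX/OX./X.O is terminal -1 (O); from .../OX./X.O depth 5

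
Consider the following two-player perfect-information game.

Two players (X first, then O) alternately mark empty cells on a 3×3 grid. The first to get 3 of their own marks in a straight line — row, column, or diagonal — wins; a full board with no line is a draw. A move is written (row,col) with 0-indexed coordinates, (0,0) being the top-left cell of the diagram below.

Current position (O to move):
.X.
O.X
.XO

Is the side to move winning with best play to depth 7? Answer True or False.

O winning at [.X./O.X/.XO]: False

p1 O@[.X./O.X/.XO]: (0,0)[OX./O.X/.XO]-1 (0,2)[.XO/O.X/.XO]-1 (1,1)[.X./OOX/.XO]+0* (2,0)[.X./O.X/OXO]-1
p2 X@[.X./OOX/.XO]: (0,0)[XX./OOX/.XO]+0* (0,2)[.XX/OOX/.XO]-1 (2,0)[.X./OOX/XXO]-1
p3 O@[XX./OOX/.XO]: (0,2)[XXO/OOX/.XO]+0* (2,0)[XX./OOX/OXO]-1
p4 X@[XXO/OOX/.XO]: (2,0)[XXO/OOX/XXO]+0*
p5 O@[XXO/OOX/XXO] terminal +0; root [.X./O.X/.XO] d7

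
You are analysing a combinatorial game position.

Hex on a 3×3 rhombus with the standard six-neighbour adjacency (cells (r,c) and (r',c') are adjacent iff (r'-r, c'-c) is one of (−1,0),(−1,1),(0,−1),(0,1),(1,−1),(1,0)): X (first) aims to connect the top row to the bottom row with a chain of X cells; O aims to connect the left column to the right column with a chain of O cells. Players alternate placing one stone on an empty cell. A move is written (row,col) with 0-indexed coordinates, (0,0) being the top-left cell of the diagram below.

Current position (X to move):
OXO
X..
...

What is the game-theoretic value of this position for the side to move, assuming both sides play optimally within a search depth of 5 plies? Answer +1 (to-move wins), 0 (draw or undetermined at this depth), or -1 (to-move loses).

value(OXO/X../..., X) = +1

p1 X@[OXO/X../...]: (1,1)[OXO/XX./...]+1* (1,2)[OXO/X.X/...]+1 (2,0)[OXO/X../X..]+1 (2,1)[OXO/X../.X.]+1 (2,2)[OXO/X../..X]+1
p2 O@[OXO/XX./...]: (1,2)[OXO/XXO/...]-1* (2,0)[OXO/XX./O..]-1 (2,1)[OXO/XX./.O.]-1 (2,2)[OXO/XX./..O]-1
p3 X@[OXO/XXO/...]: (2,0)[OXO/XXO/X..]+1* (2,1)[OXO/XXO/.X.]+1 (2,2)[OXO/XXO/..X]+1
p4 O@[OXO/XXO/X..] terminal -1; root [OXO/X../...] d5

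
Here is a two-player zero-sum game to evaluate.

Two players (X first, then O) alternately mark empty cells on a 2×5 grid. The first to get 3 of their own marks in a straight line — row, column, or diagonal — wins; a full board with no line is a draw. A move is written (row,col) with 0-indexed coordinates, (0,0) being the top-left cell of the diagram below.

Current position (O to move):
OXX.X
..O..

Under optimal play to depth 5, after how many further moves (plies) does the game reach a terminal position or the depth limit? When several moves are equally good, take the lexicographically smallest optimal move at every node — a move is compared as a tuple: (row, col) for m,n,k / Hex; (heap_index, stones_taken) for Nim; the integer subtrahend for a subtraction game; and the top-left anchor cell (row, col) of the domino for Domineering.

PV length from [OXX.X/..O..]: 5 plies

[OXX.X/..O..] O move#1: (0,3):+0/OXXOX/..O..*, (1,0):-1/OXX.X/O.O.., (1,1):-1/OXX.X/.OO.., (1,3):-1/OXX.X/..OO., (1,4):-1/OXX.X/..O.O
[OXXOX/..O..] X move#2: (1,0):-1/OXXOX/X.O.., (1,1):+0/OXXOX/.XO..*, (1,3):+0/OXXOX/..OX., (1,4):-1/OXXOX/..O.X
[OXXOX/.XO..] O move#3: (1,0):+0/OXXOX/OXO..*, (1,3):+0/OXXOX/.XOO., (1,4):+0/OXXOX/.XO.O
[OXXOX/OXO..] X move#4: (1,3):+0/OXXOX/OXOX.*, (1,4):+0/OXXOX/OXO.X
[OXXOX/OXOX.] O move#5: (1,4):+0/OXXOX/OXOXO*
[OXXOX/OXOXO] end (terminal +0, X#6); searched OXX.X/..O.. to 5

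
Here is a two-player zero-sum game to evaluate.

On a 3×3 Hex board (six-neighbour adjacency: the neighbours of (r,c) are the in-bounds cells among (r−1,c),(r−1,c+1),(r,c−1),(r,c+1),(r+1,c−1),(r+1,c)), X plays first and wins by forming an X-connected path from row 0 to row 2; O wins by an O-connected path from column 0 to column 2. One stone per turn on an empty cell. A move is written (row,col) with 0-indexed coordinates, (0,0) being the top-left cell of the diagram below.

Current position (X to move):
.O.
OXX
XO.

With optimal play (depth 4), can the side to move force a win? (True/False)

ply 1, X at .O./OXX/XO. | (0,0)=-1→XO./OXX/XO.; (0,2)=+1→.OX/OXX/XO.*; (2,2)=-1→.O./OXX/XOX
ply 2: .OX/OXX/XO. is terminal -1 (O); from .O./OXX/XO. depth 4

X winning at [.O./OXX/XO.]: True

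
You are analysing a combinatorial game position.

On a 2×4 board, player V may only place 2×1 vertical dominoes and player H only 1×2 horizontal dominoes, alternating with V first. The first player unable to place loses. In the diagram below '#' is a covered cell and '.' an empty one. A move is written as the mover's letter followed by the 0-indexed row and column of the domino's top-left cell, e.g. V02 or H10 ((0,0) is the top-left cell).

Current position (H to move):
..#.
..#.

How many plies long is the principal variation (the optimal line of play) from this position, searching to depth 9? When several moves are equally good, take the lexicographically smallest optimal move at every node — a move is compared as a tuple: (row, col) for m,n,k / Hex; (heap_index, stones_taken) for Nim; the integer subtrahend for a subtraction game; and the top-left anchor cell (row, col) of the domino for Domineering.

PV length from [..#./..#.]: 3 plies

[..#./..#.] H move#1: H00:+1/###./..#.*, H10:+1/..#./###.
[###./..#.] V move#2: V03:-1/####/..##*
[####/..##] H move#3: H10:+1/####/####*
[####/####] end (terminal -1, V#4); searched ..#./..#. to 9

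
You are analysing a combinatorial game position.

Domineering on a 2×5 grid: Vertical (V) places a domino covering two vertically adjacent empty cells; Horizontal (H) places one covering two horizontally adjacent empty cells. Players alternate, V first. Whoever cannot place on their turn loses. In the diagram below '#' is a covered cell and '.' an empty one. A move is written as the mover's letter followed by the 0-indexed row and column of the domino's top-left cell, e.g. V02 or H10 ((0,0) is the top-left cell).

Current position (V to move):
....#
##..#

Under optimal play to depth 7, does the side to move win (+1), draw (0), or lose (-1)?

[....#/##..#] V move#1: V02:+1/..#.#/###.#*, V03:-1/...##/##.##
[..#.#/###.#] H move#2: H00:-1/###.#/###.#*
[###.#/###.#] V move#3: V03:+1/#####/#####*
[#####/#####] end (terminal -1, H#4); searched ....#/##..# to 7

value(....#/##..#, V) = +1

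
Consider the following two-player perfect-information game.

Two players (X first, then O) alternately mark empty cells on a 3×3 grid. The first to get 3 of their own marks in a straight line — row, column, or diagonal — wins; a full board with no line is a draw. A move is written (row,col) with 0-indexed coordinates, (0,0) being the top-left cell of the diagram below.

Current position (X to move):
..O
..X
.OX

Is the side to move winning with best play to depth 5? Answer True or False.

ply 1, X at ..O/..X/.OX | (0,0)=-1→X.O/..X/.OX; (0,1)=+0→.XO/..X/.OX; (1,0)=-1→..O/X.X/.OX; (1,1)=+1→..O/.XX/.OX*; (2,0)=-1→..O/..X/XOX
ply 2, O at ..O/.XX/.OX | (0,0)=-1→O.O/.XX/.OX*; (0,1)=-1→.OO/.XX/.OX; (1,0)=-1→..O/OXX/.OX; (2,0)=-1→..O/.XX/OOX
ply 3, X at O.O/.XX/.OX | (0,1)=+0→OXO/.XX/.OX; (1,0)=+1→O.O/XXX/.OX*; (2,0)=-1→O.O/.XX/XOX
ply 4: O.O/XXX/.OX is terminal -1 (O); from ..O/..X/.OX depth 5

X winning at [..O/..X/.OX]: True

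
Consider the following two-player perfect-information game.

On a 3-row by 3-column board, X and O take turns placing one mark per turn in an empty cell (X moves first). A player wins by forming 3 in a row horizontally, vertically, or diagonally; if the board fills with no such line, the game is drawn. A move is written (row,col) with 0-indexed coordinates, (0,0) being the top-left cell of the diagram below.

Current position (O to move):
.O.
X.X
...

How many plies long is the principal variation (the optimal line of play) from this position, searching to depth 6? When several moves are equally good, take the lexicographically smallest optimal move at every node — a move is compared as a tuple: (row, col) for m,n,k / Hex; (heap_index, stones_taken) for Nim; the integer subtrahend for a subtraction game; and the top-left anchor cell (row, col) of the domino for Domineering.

p1 O@[.O./X.X/...]: (0,0)[OO./X.X/...]-1 (0,2)[.OO/X.X/...]-1 (1,1)[.O./XOX/...]+1* (2,0)[.O./X.X/O..]-1 (2,1)[.O./X.X/.O.]-1 (2,2)[.O./X.X/..O]-1
p2 X@[.O./XOX/...]: (0,0)[XO./XOX/...]-1* (0,2)[.OX/XOX/...]-1 (2,0)[.O./XOX/X..]-1 (2,1)[.O./XOX/.X.]-1 (2,2)[.O./XOX/..X]-1
p3 O@[XO./XOX/...]: (0,2)[XOO/XOX/...]-1 (2,0)[XO./XOX/O..]+1* (2,1)[XO./XOX/.O.]+1 (2,2)[XO./XOX/..O]-1
p4 X@[XO./XOX/O..]: (0,2)[XOX/XOX/O..]-1* (2,1)[XO./XOX/OX.]-1 (2,2)[XO./XOX/O.X]-1
p5 O@[XOX/XOX/O..]: (2,1)[XOX/XOX/OO.]+1* (2,2)[XOX/XOX/O.O]+0
p6 X@[XOX/XOX/OO.] terminal -1; root [.O./X.X/...] d6

PV length from [.O./X.X/...]: 5 plies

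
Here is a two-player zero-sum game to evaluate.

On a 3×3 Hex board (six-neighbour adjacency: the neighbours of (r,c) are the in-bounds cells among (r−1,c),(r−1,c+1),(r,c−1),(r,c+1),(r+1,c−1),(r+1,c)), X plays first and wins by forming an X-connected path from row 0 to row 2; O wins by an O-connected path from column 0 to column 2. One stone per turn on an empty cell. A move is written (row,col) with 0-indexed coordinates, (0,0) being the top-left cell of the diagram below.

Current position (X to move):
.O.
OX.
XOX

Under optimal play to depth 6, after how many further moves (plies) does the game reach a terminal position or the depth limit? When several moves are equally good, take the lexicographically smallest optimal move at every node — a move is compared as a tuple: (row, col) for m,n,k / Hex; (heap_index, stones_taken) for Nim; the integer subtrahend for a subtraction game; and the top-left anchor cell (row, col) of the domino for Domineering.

ply 1, X at .O./OX./XOX | (0,0)=-1→XO./OX./XOX; (0,2)=+1→.OX/OX./XOX*; (1,2)=-1→.O./OXX/XOX
ply 2: .OX/OX./XOX is terminal -1 (O); from .O./OX./XOX depth 6

PV length from [.O./OX./XOX]: 1 ply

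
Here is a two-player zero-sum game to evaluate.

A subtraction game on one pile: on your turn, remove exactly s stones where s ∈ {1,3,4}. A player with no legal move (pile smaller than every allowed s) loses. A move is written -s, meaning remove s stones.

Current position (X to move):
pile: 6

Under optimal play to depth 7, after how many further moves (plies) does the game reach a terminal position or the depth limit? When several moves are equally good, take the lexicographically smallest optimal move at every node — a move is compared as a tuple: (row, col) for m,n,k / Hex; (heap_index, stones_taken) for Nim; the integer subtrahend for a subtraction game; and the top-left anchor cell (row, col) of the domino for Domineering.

ply 1, X at 6 | -1=-1→5; -3=-1→3; -4=+1→2*
ply 2, O at 2 | -1=-1→1*
ply 3, X at 1 | -1=+1→0*
ply 4: 0 is terminal -1 (O); from 6 depth 7

PV length from [6]: 3 plies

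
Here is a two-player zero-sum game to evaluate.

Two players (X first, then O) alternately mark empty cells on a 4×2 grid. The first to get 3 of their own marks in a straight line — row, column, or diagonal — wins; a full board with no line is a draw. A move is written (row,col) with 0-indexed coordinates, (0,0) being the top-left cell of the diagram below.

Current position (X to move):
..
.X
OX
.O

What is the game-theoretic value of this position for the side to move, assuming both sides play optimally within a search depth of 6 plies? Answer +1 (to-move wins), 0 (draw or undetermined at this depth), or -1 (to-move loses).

value(../.X/OX/.O, X) = +1

p1 X@[../.X/OX/.O]: (0,0)[X./.X/OX/.O]+0 (0,1)[.X/.X/OX/.O]+1* (1,0)[../XX/OX/.O]+0 (3,0)[../.X/OX/XO]+0
p2 O@[.X/.X/OX/.O] terminal -1; root [../.X/OX/.O] d6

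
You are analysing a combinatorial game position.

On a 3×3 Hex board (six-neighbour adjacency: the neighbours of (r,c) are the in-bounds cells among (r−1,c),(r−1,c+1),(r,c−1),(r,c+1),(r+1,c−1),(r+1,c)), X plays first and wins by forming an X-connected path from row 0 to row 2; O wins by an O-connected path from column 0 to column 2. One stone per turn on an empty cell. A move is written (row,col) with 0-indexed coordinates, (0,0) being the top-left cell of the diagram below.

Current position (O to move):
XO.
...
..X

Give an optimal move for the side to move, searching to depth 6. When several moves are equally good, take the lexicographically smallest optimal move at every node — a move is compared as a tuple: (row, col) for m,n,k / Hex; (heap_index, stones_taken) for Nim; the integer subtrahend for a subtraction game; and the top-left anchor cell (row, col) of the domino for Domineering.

O's best at [XO./.../..X]: (1,1)

[XO./.../..X] O move#1: (0,2):-1/XOO/.../..X, (1,0):-1/XO./O../..X, (1,1):+1/XO./.O./..X*, (1,2):-1/XO./..O/..X, (2,0):-1/XO./.../O.X, (2,1):-1/XO./.../.OX
[XO./.O./..X] X move#2: (0,2):-1/XOX/.O./..X*, (1,0):-1/XO./XO./..X, (1,2):-1/XO./.OX/..X, (2,0):-1/XO./.O./X.X, (2,1):-1/XO./.O./.XX
[XOX/.O./..X] O move#3: (1,0):-1/XOX/OO./..X, (1,2):+1/XOX/.OO/..X*, (2,0):-1/XOX/.O./O.X, (2,1):-1/XOX/.O./.OX
[XOX/.OO/..X] X move#4: (1,0):-1/XOX/XOO/..X*, (2,0):-1/XOX/.OO/X.X, (2,1):-1/XOX/.OO/.XX
[XOX/XOO/..X] O move#5: (2,0):+1/XOX/XOO/O.X*, (2,1):-1/XOX/XOO/.OX
[XOX/XOO/O.X] end (terminal -1, X#6); searched XO./.../..X to 6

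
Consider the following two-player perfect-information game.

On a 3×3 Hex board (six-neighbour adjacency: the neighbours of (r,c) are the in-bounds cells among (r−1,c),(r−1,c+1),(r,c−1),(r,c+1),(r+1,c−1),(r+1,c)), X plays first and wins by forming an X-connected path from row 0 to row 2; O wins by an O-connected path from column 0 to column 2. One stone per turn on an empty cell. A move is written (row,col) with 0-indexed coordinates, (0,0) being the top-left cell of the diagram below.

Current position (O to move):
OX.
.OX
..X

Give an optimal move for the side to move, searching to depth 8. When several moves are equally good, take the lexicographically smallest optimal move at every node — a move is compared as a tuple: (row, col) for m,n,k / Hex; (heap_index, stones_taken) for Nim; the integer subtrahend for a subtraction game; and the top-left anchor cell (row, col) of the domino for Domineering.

ply 1, O at OX./.OX/..X | (0,2)=+1→OXO/.OX/..X*; (1,0)=-1→OX./OOX/..X; (2,0)=-1→OX./.OX/O.X; (2,1)=-1→OX./.OX/.OX
ply 2, X at OXO/.OX/..X | (1,0)=-1→OXO/XOX/..X*; (2,0)=-1→OXO/.OX/X.X; (2,1)=-1→OXO/.OX/.XX
ply 3, O at OXO/XOX/..X | (2,0)=+1→OXO/XOX/O.X*; (2,1)=-1→OXO/XOX/.OX
ply 4: OXO/XOX/O.X is terminal -1 (X); from OX./.OX/..X depth 8

O's best at [OX./.OX/..X]: (0,2)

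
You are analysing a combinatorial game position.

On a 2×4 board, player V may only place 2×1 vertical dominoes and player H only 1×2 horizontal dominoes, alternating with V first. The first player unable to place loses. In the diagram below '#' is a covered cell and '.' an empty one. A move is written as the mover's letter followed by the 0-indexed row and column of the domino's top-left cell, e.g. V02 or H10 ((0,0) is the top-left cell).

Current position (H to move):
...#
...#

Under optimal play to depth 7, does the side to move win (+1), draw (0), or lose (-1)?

[...#/...#] H move#1: H00:+1/##.#/...#*, H01:+1/.###/...#, H10:+1/...#/##.#, H11:+1/...#/.###
[##.#/...#] V move#2: V02:-1/####/..##*
[####/..##] H move#3: H10:+1/####/####*
[####/####] end (terminal -1, V#4); searched ...#/...# to 7

value(...#/...#, H) = +1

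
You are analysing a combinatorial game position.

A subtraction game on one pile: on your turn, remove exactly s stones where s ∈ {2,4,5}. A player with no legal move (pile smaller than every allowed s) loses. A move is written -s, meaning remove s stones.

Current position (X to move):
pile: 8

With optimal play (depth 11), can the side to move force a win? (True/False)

X winning at [8]: False

[8] X move#1: -2:-1/6*, -4:-1/4, -5:-1/3
[6] O move#2: -2:-1/4, -4:-1/2, -5:+1/1*
[1] end (terminal -1, X#3); searched 8 to 11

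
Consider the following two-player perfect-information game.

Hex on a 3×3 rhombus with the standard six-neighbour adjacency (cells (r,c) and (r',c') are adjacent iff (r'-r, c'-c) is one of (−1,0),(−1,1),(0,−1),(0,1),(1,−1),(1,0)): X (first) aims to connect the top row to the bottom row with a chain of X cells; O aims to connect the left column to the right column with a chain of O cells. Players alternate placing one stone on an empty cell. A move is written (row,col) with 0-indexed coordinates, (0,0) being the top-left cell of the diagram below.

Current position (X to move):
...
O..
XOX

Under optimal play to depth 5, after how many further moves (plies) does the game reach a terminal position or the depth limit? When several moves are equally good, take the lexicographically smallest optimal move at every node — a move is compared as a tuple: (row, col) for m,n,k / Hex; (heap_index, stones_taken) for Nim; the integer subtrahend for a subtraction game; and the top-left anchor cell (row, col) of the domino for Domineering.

p1 X@[.../O../XOX]: (0,0)[X../O../XOX]-1 (0,1)[.X./O../XOX]-1 (0,2)[..X/O../XOX]+1* (1,1)[.../OX./XOX]+1 (1,2)[.../O.X/XOX]-1
p2 O@[..X/O../XOX]: (0,0)[O.X/O../XOX]-1* (0,1)[.OX/O../XOX]-1 (1,1)[..X/OO./XOX]-1 (1,2)[..X/O.O/XOX]-1
p3 X@[O.X/O../XOX]: (0,1)[OXX/O../XOX]+1* (1,1)[O.X/OX./XOX]+1 (1,2)[O.X/O.X/XOX]+1
p4 O@[OXX/O../XOX]: (1,1)[OXX/OO./XOX]-1* (1,2)[OXX/O.O/XOX]-1
p5 X@[OXX/OO./XOX]: (1,2)[OXX/OOX/XOX]+1*
p6 O@[OXX/OOX/XOX] terminal -1; root [.../O../XOX] d5

PV length from [.../O../XOX]: 5 plies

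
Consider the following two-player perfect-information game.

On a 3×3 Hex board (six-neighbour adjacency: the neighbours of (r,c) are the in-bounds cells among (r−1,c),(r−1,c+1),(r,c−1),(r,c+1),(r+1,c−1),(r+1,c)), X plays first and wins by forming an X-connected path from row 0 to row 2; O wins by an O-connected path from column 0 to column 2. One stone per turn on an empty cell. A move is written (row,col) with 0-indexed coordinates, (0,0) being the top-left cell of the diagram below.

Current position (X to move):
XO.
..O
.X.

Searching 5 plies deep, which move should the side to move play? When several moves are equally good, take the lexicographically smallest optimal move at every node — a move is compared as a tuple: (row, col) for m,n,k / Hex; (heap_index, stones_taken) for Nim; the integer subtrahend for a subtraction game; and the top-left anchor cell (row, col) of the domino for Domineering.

X's best at [XO./..O/.X.]: (1,0)

p1 X@[XO./..O/.X.]: (0,2)[XOX/..O/.X.]-1 (1,0)[XO./X.O/.X.]+1* (1,1)[XO./.XO/.X.]+1 (2,0)[XO./..O/XX.]-1 (2,2)[XO./..O/.XX]-1
p2 O@[XO./X.O/.X.]: (0,2)[XOO/X.O/.X.]-1* (1,1)[XO./XOO/.X.]-1 (2,0)[XO./X.O/OX.]-1 (2,2)[XO./X.O/.XO]-1
p3 X@[XOO/X.O/.X.]: (1,1)[XOO/XXO/.X.]+1* (2,0)[XOO/X.O/XX.]+1 (2,2)[XOO/X.O/.XX]+1
p4 O@[XOO/XXO/.X.] terminal -1; root [XO./..O/.X.] d5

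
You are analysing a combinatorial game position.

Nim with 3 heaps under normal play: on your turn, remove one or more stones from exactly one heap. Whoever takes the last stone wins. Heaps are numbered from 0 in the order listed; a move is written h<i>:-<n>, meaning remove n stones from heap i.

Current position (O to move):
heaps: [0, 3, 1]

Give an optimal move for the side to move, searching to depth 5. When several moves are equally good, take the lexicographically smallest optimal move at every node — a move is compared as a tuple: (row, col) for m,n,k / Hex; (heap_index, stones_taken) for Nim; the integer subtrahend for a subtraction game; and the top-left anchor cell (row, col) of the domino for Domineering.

O's best at [(0,3,1)]: h1:-2

p1 O@[(0,3,1)]: h1:-1[(0,2,1)]-1 h1:-2[(0,1,1)]+1* h1:-3[(0,0,1)]-1 h2:-1[(0,3,0)]-1
p2 X@[(0,1,1)]: h1:-1[(0,0,1)]-1* h2:-1[(0,1,0)]-1
p3 O@[(0,0,1)]: h2:-1[(0,0,0)]+1*
p4 X@[(0,0,0)] terminal -1; root [(0,3,1)] d5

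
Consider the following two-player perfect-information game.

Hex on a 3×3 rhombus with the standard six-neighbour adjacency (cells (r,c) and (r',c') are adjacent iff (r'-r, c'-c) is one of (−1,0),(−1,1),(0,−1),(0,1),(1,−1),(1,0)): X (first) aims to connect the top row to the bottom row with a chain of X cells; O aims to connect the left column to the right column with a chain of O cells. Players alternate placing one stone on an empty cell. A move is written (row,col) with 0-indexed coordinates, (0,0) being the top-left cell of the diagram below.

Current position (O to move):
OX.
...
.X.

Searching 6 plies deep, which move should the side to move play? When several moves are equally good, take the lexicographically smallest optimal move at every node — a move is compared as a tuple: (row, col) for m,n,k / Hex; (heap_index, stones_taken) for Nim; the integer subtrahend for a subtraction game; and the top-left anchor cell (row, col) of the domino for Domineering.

O's best at [OX./.../.X.]: (1,1)

ply 1, O at OX./.../.X. | (0,2)=-1→OXO/.../.X.; (1,0)=-1→OX./O../.X.; (1,1)=+1→OX./.O./.X.*; (1,2)=-1→OX./..O/.X.; (2,0)=-1→OX./.../OX.; (2,2)=-1→OX./.../.XO
ply 2, X at OX./.O./.X. | (0,2)=-1→OXX/.O./.X.*; (1,0)=-1→OX./XO./.X.; (1,2)=-1→OX./.OX/.X.; (2,0)=-1→OX./.O./XX.; (2,2)=-1→OX./.O./.XX
ply 3, O at OXX/.O./.X. | (1,0)=-1→OXX/OO./.X.; (1,2)=+1→OXX/.OO/.X.*; (2,0)=-1→OXX/.O./OX.; (2,2)=-1→OXX/.O./.XO
ply 4, X at OXX/.OO/.X. | (1,0)=-1→OXX/XOO/.X.*; (2,0)=-1→OXX/.OO/XX.; (2,2)=-1→OXX/.OO/.XX
ply 5, O at OXX/XOO/.X. | (2,0)=+1→OXX/XOO/OX.*; (2,2)=-1→OXX/XOO/.XO
ply 6: OXX/XOO/OX. is terminal -1 (X); from OX./.../.X. depth 6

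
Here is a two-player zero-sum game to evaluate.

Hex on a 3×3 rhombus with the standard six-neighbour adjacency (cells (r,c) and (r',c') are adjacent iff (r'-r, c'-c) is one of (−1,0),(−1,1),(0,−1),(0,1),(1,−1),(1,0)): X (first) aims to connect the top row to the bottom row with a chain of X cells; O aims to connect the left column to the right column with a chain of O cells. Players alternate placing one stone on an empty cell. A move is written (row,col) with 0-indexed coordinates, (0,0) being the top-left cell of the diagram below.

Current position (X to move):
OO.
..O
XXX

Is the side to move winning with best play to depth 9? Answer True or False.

X winning at [OO./..O/XXX]: False

[OO./..O/XXX] X move#1: (0,2):-1/OOX/..O/XXX*, (1,0):-1/OO./X.O/XXX, (1,1):-1/OO./.XO/XXX
[OOX/..O/XXX] O move#2: (1,0):-1/OOX/O.O/XXX, (1,1):+1/OOX/.OO/XXX*
[OOX/.OO/XXX] end (terminal -1, X#3); searched OO./..O/XXX to 9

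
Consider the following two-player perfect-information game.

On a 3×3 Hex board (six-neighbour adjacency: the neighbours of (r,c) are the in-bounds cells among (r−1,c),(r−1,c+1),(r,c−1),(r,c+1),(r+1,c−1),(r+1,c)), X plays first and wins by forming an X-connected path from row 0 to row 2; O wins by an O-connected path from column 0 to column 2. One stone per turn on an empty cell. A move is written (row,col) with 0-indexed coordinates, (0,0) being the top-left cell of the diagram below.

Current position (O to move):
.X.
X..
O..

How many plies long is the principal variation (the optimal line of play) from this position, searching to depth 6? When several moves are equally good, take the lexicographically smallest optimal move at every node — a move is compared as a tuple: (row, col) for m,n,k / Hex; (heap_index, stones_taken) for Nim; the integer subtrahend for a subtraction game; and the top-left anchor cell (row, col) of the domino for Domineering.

p1 O@[.X./X../O..]: (0,0)[OX./X../O..]-1 (0,2)[.XO/X../O..]+1* (1,1)[.X./XO./O..]+1 (1,2)[.X./X.O/O..]+1 (2,1)[.X./X../OO.]+1 (2,2)[.X./X../O.O]+1
p2 X@[.XO/X../O..]: (0,0)[XXO/X../O..]-1* (1,1)[.XO/XX./O..]-1 (1,2)[.XO/X.X/O..]-1 (2,1)[.XO/X../OX.]-1 (2,2)[.XO/X../O.X]-1
p3 O@[XXO/X../O..]: (1,1)[XXO/XO./O..]+1* (1,2)[XXO/X.O/O..]+1 (2,1)[XXO/X../OO.]+1 (2,2)[XXO/X../O.O]+1
p4 X@[XXO/XO./O..] terminal -1; root [.X./X../O..] d6

PV length from [.X./X../O..]: 3 plies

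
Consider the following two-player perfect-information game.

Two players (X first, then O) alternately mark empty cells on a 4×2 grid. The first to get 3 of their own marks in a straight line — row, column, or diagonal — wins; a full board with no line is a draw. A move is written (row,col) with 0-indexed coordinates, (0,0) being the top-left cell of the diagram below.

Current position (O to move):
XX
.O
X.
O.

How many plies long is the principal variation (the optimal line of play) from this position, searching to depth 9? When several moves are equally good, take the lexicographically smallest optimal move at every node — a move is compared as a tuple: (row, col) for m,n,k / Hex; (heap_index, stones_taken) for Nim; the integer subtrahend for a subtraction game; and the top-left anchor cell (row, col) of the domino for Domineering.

PV length from [XX/.O/X./O.]: 3 plies

p1 O@[XX/.O/X./O.]: (1,0)[XX/OO/X./O.]+0* (2,1)[XX/.O/XO/O.]-1 (3,1)[XX/.O/X./OO]-1
p2 X@[XX/OO/X./O.]: (2,1)[XX/OO/XX/O.]+0* (3,1)[XX/OO/X./OX]+0
p3 O@[XX/OO/XX/O.]: (3,1)[XX/OO/XX/OO]+0*
p4 X@[XX/OO/XX/OO] terminal +0; root [XX/.O/X./O.] d9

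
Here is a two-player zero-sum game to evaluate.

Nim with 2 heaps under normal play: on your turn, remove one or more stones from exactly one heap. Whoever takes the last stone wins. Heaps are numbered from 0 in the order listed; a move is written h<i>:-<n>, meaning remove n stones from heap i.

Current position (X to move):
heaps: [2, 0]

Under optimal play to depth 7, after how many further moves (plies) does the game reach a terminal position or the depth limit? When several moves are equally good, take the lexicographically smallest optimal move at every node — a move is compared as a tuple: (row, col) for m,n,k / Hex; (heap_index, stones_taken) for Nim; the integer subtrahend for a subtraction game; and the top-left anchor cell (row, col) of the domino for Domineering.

ply 1, X at (2,0) | h0:-1=-1→(1,0); h0:-2=+1→(0,0)*
ply 2: (0,0) is terminal -1 (O); from (2,0) depth 7

PV length from [(2,0)]: 1 ply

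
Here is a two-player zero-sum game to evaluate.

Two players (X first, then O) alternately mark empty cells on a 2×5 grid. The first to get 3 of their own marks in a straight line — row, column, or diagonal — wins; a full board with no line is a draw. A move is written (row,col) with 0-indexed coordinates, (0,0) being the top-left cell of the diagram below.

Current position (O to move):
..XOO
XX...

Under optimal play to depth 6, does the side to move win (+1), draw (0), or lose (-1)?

[..XOO/XX...] O move#1: (0,0):-1/O.XOO/XX..., (0,1):-1/.OXOO/XX..., (1,2):+0/..XOO/XXO..*, (1,3):-1/..XOO/XX.O., (1,4):-1/..XOO/XX..O
[..XOO/XXO..] X move#2: (0,0):+0/X.XOO/XXO..*, (0,1):+0/.XXOO/XXO.., (1,3):+0/..XOO/XXOX., (1,4):+0/..XOO/XXO.X
[X.XOO/XXO..] O move#3: (0,1):+0/XOXOO/XXO..*, (1,3):-1/X.XOO/XXOO., (1,4):-1/X.XOO/XXO.O
[XOXOO/XXO..] X move#4: (1,3):+0/XOXOO/XXOX.*, (1,4):+0/XOXOO/XXO.X
[XOXOO/XXOX.] O move#5: (1,4):+0/XOXOO/XXOXO*
[XOXOO/XXOXO] end (terminal +0, X#6); searched ..XOO/XX... to 6

value(..XOO/XX..., O) = 0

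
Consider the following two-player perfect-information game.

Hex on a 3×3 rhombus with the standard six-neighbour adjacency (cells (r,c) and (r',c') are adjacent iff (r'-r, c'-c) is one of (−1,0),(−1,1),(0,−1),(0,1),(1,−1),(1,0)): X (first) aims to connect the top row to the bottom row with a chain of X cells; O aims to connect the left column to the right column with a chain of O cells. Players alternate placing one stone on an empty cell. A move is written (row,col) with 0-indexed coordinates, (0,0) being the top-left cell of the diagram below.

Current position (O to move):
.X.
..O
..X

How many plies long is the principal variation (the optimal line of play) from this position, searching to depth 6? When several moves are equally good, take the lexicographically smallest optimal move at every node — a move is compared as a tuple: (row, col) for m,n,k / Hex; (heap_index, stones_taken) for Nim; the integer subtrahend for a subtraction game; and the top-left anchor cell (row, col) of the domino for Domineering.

PV length from [.X./..O/..X]: 5 plies

[.X./..O/..X] O move#1: (0,0):-1/OX./..O/..X, (0,2):-1/.XO/..O/..X, (1,0):-1/.X./O.O/..X, (1,1):+1/.X./.OO/..X*, (2,0):+1/.X./..O/O.X, (2,1):-1/.X./..O/.OX
[.X./.OO/..X] X move#2: (0,0):-1/XX./.OO/..X*, (0,2):-1/.XX/.OO/..X, (1,0):-1/.X./XOO/..X, (2,0):-1/.X./.OO/X.X, (2,1):-1/.X./.OO/.XX
[XX./.OO/..X] O move#3: (0,2):+1/XXO/.OO/..X*, (1,0):+1/XX./OOO/..X, (2,0):+1/XX./.OO/O.X, (2,1):+1/XX./.OO/.OX
[XXO/.OO/..X] X move#4: (1,0):-1/XXO/XOO/..X*, (2,0):-1/XXO/.OO/X.X, (2,1):-1/XXO/.OO/.XX
[XXO/XOO/..X] O move#5: (2,0):+1/XXO/XOO/O.X*, (2,1):-1/XXO/XOO/.OX
[XXO/XOO/O.X] end (terminal -1, X#6); searched .X./..O/..X to 6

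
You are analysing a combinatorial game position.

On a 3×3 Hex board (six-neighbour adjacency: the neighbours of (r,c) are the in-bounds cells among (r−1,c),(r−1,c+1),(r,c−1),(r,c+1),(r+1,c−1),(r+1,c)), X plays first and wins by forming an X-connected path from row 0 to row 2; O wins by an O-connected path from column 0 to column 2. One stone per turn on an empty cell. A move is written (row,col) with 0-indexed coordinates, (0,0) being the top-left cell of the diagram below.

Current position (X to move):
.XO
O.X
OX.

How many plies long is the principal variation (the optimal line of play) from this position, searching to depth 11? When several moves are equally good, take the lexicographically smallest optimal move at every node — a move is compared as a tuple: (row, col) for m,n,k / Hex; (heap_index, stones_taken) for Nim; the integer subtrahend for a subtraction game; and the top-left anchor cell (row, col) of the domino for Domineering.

PV length from [.XO/O.X/OX.]: 1 ply

[.XO/O.X/OX.] X move#1: (0,0):-1/XXO/O.X/OX., (1,1):+1/.XO/OXX/OX.*, (2,2):-1/.XO/O.X/OXX
[.XO/OXX/OX.] end (terminal -1, O#2); searched .XO/O.X/OX. to 11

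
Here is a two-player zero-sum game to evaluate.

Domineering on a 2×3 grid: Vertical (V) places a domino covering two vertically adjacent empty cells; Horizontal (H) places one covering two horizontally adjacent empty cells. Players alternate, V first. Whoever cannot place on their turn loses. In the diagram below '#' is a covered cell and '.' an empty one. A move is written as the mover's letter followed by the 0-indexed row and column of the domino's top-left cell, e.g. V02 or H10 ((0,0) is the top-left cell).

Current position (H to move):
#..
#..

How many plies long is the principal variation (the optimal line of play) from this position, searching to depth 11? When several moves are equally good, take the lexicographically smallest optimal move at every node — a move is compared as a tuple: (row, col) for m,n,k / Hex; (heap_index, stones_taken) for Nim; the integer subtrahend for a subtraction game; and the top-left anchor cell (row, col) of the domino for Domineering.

PV length from [#../#..]: 1 ply

ply 1, H at #../#.. | H01=+1→###/#..*; H11=+1→#../###
ply 2: ###/#.. is terminal -1 (V); from #../#.. depth 11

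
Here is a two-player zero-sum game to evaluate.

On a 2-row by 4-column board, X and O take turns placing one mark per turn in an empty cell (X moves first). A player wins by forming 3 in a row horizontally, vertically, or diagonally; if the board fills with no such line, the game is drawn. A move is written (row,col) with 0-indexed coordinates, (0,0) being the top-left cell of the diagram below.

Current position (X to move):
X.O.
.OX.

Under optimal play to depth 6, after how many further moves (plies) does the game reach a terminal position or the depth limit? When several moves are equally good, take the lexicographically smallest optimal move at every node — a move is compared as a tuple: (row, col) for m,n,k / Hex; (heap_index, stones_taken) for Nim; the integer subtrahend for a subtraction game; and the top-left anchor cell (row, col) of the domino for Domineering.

PV length from [X.O./.OX.]: 4 plies

p1 X@[X.O./.OX.]: (0,1)[XXO./.OX.]+0* (0,3)[X.OX/.OX.]+0 (1,0)[X.O./XOX.]+0 (1,3)[X.O./.OXX]+0
p2 O@[XXO./.OX.]: (0,3)[XXOO/.OX.]+0* (1,0)[XXO./OOX.]+0 (1,3)[XXO./.OXO]+0
p3 X@[XXOO/.OX.]: (1,0)[XXOO/XOX.]+0* (1,3)[XXOO/.OXX]+0
p4 O@[XXOO/XOX.]: (1,3)[XXOO/XOXO]+0*
p5 X@[XXOO/XOXO] terminal +0; root [X.O./.OX.] d6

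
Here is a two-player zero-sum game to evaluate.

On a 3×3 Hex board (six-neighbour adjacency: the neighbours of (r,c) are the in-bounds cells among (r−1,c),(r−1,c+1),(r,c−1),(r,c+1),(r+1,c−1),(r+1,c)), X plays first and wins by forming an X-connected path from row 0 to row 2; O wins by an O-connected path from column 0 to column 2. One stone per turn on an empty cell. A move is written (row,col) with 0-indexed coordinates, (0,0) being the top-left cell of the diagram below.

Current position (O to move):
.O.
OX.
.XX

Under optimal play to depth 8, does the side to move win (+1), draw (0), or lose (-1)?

ply 1, O at .O./OX./.XX | (0,0)=-1→OO./OX./.XX; (0,2)=+1→.OO/OX./.XX*; (1,2)=-1→.O./OXO/.XX; (2,0)=-1→.O./OX./OXX
ply 2: .OO/OX./.XX is terminal -1 (X); from .O./OX./.XX depth 8

value(.O./OX./.XX, O) = +1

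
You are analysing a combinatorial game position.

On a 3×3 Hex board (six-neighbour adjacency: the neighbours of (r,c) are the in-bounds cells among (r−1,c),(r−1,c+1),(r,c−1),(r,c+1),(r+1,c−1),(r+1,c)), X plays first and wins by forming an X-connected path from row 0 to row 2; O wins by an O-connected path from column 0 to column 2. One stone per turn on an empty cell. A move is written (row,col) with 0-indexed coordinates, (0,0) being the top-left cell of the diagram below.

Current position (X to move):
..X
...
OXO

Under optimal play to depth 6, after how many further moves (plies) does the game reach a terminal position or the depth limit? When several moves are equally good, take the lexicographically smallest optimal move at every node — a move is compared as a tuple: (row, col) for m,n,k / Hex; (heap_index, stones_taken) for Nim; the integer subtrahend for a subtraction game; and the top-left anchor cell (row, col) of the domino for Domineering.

[..X/.../OXO] X move#1: (0,0):+1/X.X/.../OXO*, (0,1):+1/.XX/.../OXO, (1,0):+1/..X/X../OXO, (1,1):+1/..X/.X./OXO, (1,2):+1/..X/..X/OXO
[X.X/.../OXO] O move#2: (0,1):-1/XOX/.../OXO*, (1,0):-1/X.X/O../OXO, (1,1):-1/X.X/.O./OXO, (1,2):-1/X.X/..O/OXO
[XOX/.../OXO] X move#3: (1,0):+1/XOX/X../OXO*, (1,1):+1/XOX/.X./OXO, (1,2):+1/XOX/..X/OXO
[XOX/X../OXO] O move#4: (1,1):-1/XOX/XO./OXO*, (1,2):-1/XOX/X.O/OXO
[XOX/XO./OXO] X move#5: (1,2):+1/XOX/XOX/OXO*
[XOX/XOX/OXO] end (terminal -1, O#6); searched ..X/.../OXO to 6

PV length from [..X/.../OXO]: 5 plies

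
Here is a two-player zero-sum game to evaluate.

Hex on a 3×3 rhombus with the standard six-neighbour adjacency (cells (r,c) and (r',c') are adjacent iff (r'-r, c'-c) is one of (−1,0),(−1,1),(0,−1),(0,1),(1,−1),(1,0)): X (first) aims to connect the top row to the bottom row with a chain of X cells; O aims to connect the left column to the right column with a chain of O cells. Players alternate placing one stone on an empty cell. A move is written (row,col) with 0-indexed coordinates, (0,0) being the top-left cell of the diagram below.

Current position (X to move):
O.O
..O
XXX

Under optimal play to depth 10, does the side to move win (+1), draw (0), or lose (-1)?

[O.O/..O/XXX] X move#1: (0,1):+1/OXO/..O/XXX*, (1,0):-1/O.O/X.O/XXX, (1,1):-1/O.O/.XO/XXX
[OXO/..O/XXX] O move#2: (1,0):-1/OXO/O.O/XXX*, (1,1):-1/OXO/.OO/XXX
[OXO/O.O/XXX] X move#3: (1,1):+1/OXO/OXO/XXX*
[OXO/OXO/XXX] end (terminal -1, O#4); searched O.O/..O/XXX to 10

value(O.O/..O/XXX, X) = +1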